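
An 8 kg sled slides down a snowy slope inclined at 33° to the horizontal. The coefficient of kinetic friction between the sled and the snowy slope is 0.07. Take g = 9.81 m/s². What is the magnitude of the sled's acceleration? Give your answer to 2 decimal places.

Resolving the weight along the incline: the component pulling the sled down the slope is mg sin 33° = 8 × 9.81 × 0.5446 = 42.740 N, and the normal force is N = mg cos 33° = 8 × 9.81 × 0.8387 = 65.821 N.
Kinetic friction acts up the slope with magnitude f = μN = 0.07 × 65.821 = 4.607 N.
Net force along the incline is 42.740 − 4.607 = 38.133 N, so a = 38.133 / 8 = 4.7666 m/s².

4.77 m/s²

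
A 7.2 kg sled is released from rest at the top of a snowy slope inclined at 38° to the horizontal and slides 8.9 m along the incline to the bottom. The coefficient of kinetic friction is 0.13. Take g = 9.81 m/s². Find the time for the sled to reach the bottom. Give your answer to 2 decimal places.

The weight component along the incline is mg sin 38° = 43.485 N and the normal force is N = mg cos 38° = 55.659 N.
Friction up the slope is f = μN = 0.13 × 55.659 = 7.236 N, so the net downslope force is 43.485 − 7.236 = 36.249 N and a = 36.249 / 7.2 = 5.0346 m/s².
Starting from rest, L = ½at², so t = √(2L/a) = √(2 × 8.9 / 5.0346) = 1.8803 s.

1.88 s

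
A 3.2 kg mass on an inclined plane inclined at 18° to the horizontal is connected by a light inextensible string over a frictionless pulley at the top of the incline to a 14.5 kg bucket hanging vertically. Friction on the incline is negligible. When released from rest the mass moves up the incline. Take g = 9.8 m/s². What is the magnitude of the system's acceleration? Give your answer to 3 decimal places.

7.481 m/s²

For the mass on the incline: the weight component along the slope is m₁g sin 18° = 3.2 × 9.8 × 0.3090 = 9.690 N and the normal force is N = m₁g cos 18° = 29.825 N.
Newton's second law for the mass (up-slope positive): T − 9.690 = 3.2 a. For the hanging bucket (downward positive): 14.5 × 9.8 − T = 14.5 a.
Adding the two equations eliminates T: 132.410 = 17.7 a, so a = 7.4808 m/s².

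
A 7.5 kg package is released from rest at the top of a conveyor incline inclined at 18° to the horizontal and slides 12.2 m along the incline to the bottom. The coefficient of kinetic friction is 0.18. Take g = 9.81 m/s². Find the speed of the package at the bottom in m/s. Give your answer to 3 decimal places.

The weight component along the incline is mg sin 18° = 22.736 N and the normal force is N = mg cos 18° = 69.974 N.
Friction up the slope is f = μN = 0.18 × 69.974 = 12.595 N, so the net downslope force is 22.736 − 12.595 = 10.141 N and a = 10.141 / 7.5 = 1.3521 m/s².
Starting from rest over a distance of 12.2 m, v² = 2aL = 2 × 1.3521 × 12.2 = 32.9912, so v = 5.7438 m/s.

5.744 m/s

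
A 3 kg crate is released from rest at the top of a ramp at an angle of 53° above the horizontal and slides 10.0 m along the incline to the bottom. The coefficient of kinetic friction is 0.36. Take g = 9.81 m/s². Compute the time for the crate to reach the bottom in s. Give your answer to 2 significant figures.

1.9 s

The weight component along the incline is mg sin 53° = 23.504 N and the normal force is N = mg cos 53° = 17.711 N.
Friction up the slope is f = μN = 0.36 × 17.711 = 6.376 N, so the net downslope force is 23.504 − 6.376 = 17.128 N and a = 17.128 / 3 = 5.7093 m/s².
Starting from rest, L = ½at², so t = √(2L/a) = √(2 × 10.0 / 5.7093) = 1.8716 s.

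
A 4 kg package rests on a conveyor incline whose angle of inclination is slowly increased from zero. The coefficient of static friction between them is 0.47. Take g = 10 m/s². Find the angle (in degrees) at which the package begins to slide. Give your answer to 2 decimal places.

At the threshold of sliding, static friction is at its maximum μ_s N and exactly balances the weight component along the incline: mg sin θ = μ_s mg cos θ.
Hence tan θ = μ_s = 0.47, so θ = arctan(0.47) = 25.1735°.

25.17°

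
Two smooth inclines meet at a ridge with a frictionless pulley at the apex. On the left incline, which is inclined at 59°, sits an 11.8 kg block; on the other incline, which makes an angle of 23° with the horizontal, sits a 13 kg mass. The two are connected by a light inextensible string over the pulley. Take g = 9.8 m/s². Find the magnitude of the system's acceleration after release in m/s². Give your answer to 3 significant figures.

Resolve each weight along its own incline: the 11.8 kg mass has component 11.8 × 9.8 × sin 59° = 99.123 N down its slope, and the 13 kg mass has 13 × 9.8 × sin 23° = 49.779 N down its slope.
The 11.8 kg side's 99.123 N exceeds the other side's 49.779 N, so that mass slides down and the 13 kg mass slides up. Taking that direction as positive, Newton's second law for the whole system gives 99.123 − 49.779 = (11.8 + 13) a, so a = 49.344 / 24.8 = 1.9897 m/s².

1.99 m/s²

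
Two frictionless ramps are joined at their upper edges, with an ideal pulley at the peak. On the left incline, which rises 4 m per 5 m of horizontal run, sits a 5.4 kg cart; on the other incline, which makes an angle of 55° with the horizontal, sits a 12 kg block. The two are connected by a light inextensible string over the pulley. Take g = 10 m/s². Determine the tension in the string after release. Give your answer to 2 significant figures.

54 N

Resolve each weight along its own incline: the 5.4 kg mass has component 5.4 × 10 × sin 38.66° = 33.734 N down its slope, and the 12 kg mass has 12 × 10 × sin 55° = 98.298 N down its slope.
The 12 kg side's 98.298 N exceeds the other side's 33.734 N, so that mass slides down and the 5.4 kg mass slides up. Taking that direction as positive, Newton's second law for the whole system gives 98.298 − 33.734 = (5.4 + 12) a, so a = 64.564 / 17.4 = 3.7106 m/s².
For the 5.4 kg mass (up-slope positive): T − 33.734 = 5.4 × 3.7106, so T = 53.771 N.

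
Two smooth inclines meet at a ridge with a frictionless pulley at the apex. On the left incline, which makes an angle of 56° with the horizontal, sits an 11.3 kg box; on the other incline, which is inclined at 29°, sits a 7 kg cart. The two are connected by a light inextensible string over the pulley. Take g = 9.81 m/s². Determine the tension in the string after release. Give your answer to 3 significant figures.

55.7 N

Resolve each weight along its own incline: the 11.3 kg mass has component 11.3 × 9.81 × sin 56° = 91.901 N down its slope, and the 7 kg mass has 7 × 9.81 × sin 29° = 33.292 N down its slope.
The 11.3 kg side's 91.901 N exceeds the other side's 33.292 N, so that mass slides down and the 7 kg mass slides up. Taking that direction as positive, Newton's second law for the whole system gives 91.901 − 33.292 = (11.3 + 7) a, so a = 58.609 / 18.3 = 3.2027 m/s².
For the 7 kg mass (up-slope positive): T − 33.292 = 7 × 3.2027, so T = 55.711 N.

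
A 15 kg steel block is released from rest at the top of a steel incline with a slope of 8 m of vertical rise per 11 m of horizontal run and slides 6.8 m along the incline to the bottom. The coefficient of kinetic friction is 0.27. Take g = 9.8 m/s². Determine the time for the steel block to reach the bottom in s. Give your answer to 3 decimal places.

1.937 s

The weight component along the incline is mg sin 36.03° = 86.461 N and the normal force is N = mg cos 36.03° = 118.884 N.
Friction up the slope is f = μN = 0.27 × 118.884 = 32.099 N, so the net downslope force is 86.461 − 32.099 = 54.362 N and a = 54.362 / 15 = 3.6241 m/s².
Starting from rest, L = ½at², so t = √(2L/a) = √(2 × 6.8 / 3.6241) = 1.9372 s.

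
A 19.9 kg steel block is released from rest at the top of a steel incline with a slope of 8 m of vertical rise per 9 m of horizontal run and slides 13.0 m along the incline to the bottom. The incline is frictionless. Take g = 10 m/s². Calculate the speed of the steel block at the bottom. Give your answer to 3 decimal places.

The weight component along the incline is mg sin 41.63° = 132.208 N and the normal force is N = mg cos 41.63° = 148.734 N.
With no friction, a = g sin 41.63° = 6.6436 m/s².
Starting from rest over a distance of 13.0 m, v² = 2aL = 2 × 6.6436 × 13.0 = 172.7336, so v = 13.1428 m/s.

13.143 m/s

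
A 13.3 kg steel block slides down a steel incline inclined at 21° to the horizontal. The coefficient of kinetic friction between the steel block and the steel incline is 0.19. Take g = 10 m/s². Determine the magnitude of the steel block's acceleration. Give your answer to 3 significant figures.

1.81 m/s²

Resolving the weight along the incline: the component pulling the steel block down the slope is mg sin 21° = 13.3 × 10 × 0.3584 = 47.667 N, and the normal force is N = mg cos 21° = 13.3 × 10 × 0.9336 = 124.169 N.
Kinetic friction acts up the slope with magnitude f = μN = 0.19 × 124.169 = 23.592 N.
Net force along the incline is 47.667 − 23.592 = 24.075 N, so a = 24.075 / 13.3 = 1.8102 m/s².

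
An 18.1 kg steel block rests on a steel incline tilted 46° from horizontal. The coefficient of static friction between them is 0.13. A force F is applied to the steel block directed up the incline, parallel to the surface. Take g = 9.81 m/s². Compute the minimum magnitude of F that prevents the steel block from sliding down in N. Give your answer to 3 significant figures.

The normal force is N = mg cos 46° = 123.344 N. With F at its minimum the steel block is on the verge of sliding down, so static friction is at its maximum μ_s N = 0.13 × 123.344 = 16.035 N and acts up the slope.
Equilibrium along the incline: F + μ_s N = mg sin 46°, so F = 127.727 − 16.035 = 111.692 N.

112 N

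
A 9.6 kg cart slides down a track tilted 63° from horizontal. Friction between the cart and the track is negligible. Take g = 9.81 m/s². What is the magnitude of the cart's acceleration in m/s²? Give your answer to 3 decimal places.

8.741 m/s²

Resolving the weight along the incline: the component pulling the cart down the slope is mg sin 63° = 9.6 × 9.81 × 0.8910 = 83.911 N, and the normal force is N = mg cos 63° = 9.6 × 9.81 × 0.4540 = 42.756 N.
With no friction the net force along the incline is 83.911 N, so a = g sin 63° = 83.911 / 9.6 = 8.7407 m/s².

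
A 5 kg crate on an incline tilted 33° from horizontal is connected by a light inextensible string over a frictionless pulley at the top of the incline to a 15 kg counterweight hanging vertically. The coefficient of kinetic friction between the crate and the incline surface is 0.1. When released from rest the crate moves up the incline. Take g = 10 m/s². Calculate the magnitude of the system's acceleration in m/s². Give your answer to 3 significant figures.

For the crate on the incline: the weight component along the slope is m₁g sin 33° = 5 × 10 × 0.5446 = 27.230 N and the normal force is N = m₁g cos 33° = 41.934 N.
Kinetic friction opposes the crate's motion up the incline: f = μN = 0.1 × 41.934 = 4.193 N acting down the slope.
Newton's second law for the crate (up-slope positive): T − 27.230 − 4.193 = 5 a. For the hanging counterweight (downward positive): 15 × 10 − T = 15 a.
Adding the two equations eliminates T: 118.577 = 20 a, so a = 5.9288 m/s².

5.93 m/s²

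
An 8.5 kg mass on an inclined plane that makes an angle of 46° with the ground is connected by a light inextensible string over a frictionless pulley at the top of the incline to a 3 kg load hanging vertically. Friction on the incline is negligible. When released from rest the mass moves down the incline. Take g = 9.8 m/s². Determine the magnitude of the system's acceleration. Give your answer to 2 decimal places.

For the mass on the incline: the weight component along the slope is m₁g sin 46° = 8.5 × 9.8 × 0.7193 = 59.918 N and the normal force is N = m₁g cos 46° = 57.865 N.
Newton's second law for the mass (down-slope positive): 59.918 − T = 8.5 a. For the hanging load (upward positive): T − 3 × 9.8 = 3 a.
Adding the two equations eliminates T: 30.518 = 11.5 a, so a = 2.6537 m/s².

2.65 m/s²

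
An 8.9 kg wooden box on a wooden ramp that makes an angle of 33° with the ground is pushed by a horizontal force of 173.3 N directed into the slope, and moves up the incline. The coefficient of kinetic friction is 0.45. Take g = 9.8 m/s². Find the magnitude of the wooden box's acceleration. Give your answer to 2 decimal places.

2.52 m/s²

The horizontal push has components F cos 33° = 173.3 × 0.8387 = 145.347 N up the incline and F sin 33° = 173.3 × 0.5446 = 94.379 N pressing into the surface.
The normal force is therefore N = mg cos 33° + F sin 33° = 73.151 + 94.379 = 167.530 N, and kinetic friction down the slope is μN = 0.45 × 167.530 = 75.389 N.
Along the incline: F cos 33° − mg sin 33° − μN = ma, so 145.347 − 47.500 − 75.389 = 8.9 a, giving a = 2.5234 m/s².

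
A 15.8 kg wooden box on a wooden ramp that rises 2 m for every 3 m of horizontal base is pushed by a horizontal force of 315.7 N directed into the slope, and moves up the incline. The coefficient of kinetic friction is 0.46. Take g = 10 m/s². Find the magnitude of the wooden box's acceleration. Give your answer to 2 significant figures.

The horizontal push has components F cos 33.69° = 315.7 × 0.8321 = 262.694 N up the incline and F sin 33.69° = 315.7 × 0.5547 = 175.119 N pressing into the surface.
The normal force is therefore N = mg cos 33.69° + F sin 33.69° = 131.472 + 175.119 = 306.591 N, and kinetic friction down the slope is μN = 0.46 × 306.591 = 141.032 N.
Along the incline: F cos 33.69° − mg sin 33.69° − μN = ma, so 262.694 − 87.643 − 141.032 = 15.8 a, giving a = 2.1531 m/s².

2.2 m/s²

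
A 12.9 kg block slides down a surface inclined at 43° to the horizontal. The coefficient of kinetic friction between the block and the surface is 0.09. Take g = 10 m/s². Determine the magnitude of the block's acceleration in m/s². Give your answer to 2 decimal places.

Resolving the weight along the incline: the component pulling the block down the slope is mg sin 43° = 12.9 × 10 × 0.6820 = 87.978 N, and the normal force is N = mg cos 43° = 12.9 × 10 × 0.7314 = 94.351 N.
Kinetic friction acts up the slope with magnitude f = μN = 0.09 × 94.351 = 8.492 N.
Net force along the incline is 87.978 − 8.492 = 79.486 N, so a = 79.486 / 12.9 = 6.1617 m/s².

6.16 m/s²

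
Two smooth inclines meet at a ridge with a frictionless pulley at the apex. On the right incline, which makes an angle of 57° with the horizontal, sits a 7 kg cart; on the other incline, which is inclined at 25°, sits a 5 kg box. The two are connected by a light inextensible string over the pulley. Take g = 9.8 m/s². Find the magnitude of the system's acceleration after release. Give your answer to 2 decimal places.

Resolve each weight along its own incline: the 7 kg mass has component 7 × 9.8 × sin 57° = 57.533 N down its slope, and the 5 kg mass has 5 × 9.8 × sin 25° = 20.708 N down its slope.
The 7 kg side's 57.533 N exceeds the other side's 20.708 N, so that mass slides down and the 5 kg mass slides up. Taking that direction as positive, Newton's second law for the whole system gives 57.533 − 20.708 = (7 + 5) a, so a = 36.825 / 12 = 3.0688 m/s².

3.07 m/s²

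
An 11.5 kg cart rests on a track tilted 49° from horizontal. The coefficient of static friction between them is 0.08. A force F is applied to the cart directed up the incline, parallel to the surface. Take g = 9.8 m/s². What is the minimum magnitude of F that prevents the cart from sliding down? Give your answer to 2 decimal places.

The normal force is N = mg cos 49° = 73.938 N. With F at its minimum the cart is on the verge of sliding down, so static friction is at its maximum μ_s N = 0.08 × 73.938 = 5.915 N and acts up the slope.
Equilibrium along the incline: F + μ_s N = mg sin 49°, so F = 85.056 − 5.915 = 79.141 N.

79.14 N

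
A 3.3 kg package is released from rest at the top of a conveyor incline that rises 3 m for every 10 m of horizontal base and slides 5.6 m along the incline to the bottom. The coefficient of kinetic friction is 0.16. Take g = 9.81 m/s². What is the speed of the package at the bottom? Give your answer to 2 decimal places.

The weight component along the incline is mg sin 16.70° = 9.302 N and the normal force is N = mg cos 16.70° = 31.008 N.
Friction up the slope is f = μN = 0.16 × 31.008 = 4.961 N, so the net downslope force is 9.302 − 4.961 = 4.341 N and a = 4.341 / 3.3 = 1.3155 m/s².
Starting from rest over a distance of 5.6 m, v² = 2aL = 2 × 1.3155 × 5.6 = 14.7336, so v = 3.8384 m/s.

3.84 m/s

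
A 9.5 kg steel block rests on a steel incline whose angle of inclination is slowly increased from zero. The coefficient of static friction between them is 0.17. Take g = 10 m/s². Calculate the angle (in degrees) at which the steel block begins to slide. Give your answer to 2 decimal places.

9.65°

At the threshold of sliding, static friction is at its maximum μ_s N and exactly balances the weight component along the incline: mg sin θ = μ_s mg cos θ.
Hence tan θ = μ_s = 0.17, so θ = arctan(0.17) = 9.6480°.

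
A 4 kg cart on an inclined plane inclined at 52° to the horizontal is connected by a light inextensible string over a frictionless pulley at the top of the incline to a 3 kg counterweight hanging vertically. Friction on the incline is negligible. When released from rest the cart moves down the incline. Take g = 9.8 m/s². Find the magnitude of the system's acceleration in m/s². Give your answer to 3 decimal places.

0.213 m/s²

For the cart on the incline: the weight component along the slope is m₁g sin 52° = 4 × 9.8 × 0.7880 = 30.890 N and the normal force is N = m₁g cos 52° = 24.134 N.
Newton's second law for the cart (down-slope positive): 30.890 − T = 4 a. For the hanging counterweight (upward positive): T − 3 × 9.8 = 3 a.
Adding the two equations eliminates T: 1.490 = 7 a, so a = 0.2129 m/s².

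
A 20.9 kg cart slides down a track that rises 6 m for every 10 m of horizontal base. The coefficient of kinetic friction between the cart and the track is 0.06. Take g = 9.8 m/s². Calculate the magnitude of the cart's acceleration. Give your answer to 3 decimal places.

Resolving the weight along the incline: the component pulling the cart down the slope is mg sin 30.96° = 20.9 × 9.8 × 0.5145 = 105.380 N, and the normal force is N = mg cos 30.96° = 20.9 × 9.8 × 0.8575 = 175.633 N.
Kinetic friction acts up the slope with magnitude f = μN = 0.06 × 175.633 = 10.538 N.
Net force along the incline is 105.380 − 10.538 = 94.842 N, so a = 94.842 / 20.9 = 4.5379 m/s².

4.538 m/s²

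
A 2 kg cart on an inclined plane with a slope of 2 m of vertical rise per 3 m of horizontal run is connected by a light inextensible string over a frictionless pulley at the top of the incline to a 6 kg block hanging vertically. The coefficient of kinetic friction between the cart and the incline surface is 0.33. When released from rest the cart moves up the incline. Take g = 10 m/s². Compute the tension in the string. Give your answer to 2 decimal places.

For the cart on the incline: the weight component along the slope is m₁g sin 33.69° = 2 × 10 × 0.5547 = 11.094 N and the normal force is N = m₁g cos 33.69° = 16.641 N.
Kinetic friction opposes the cart's motion up the incline: f = μN = 0.33 × 16.641 = 5.492 N acting down the slope.
Newton's second law for the cart (up-slope positive): T − 11.094 − 5.492 = 2 a. For the hanging block (downward positive): 6 × 10 − T = 6 a.
Adding the two equations eliminates T: 43.414 = 8 a, so a = 5.4268 m/s².
Then from the hanging block's equation, T = 6 × (10 − 5.4268) = 27.439 N.

27.44 N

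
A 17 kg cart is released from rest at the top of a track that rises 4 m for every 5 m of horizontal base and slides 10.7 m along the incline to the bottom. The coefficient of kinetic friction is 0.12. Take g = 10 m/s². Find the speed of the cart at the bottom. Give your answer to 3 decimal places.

10.660 m/s

The weight component along the incline is mg sin 38.66° = 106.198 N and the normal force is N = mg cos 38.66° = 132.748 N.
Friction up the slope is f = μN = 0.12 × 132.748 = 15.930 N, so the net downslope force is 106.198 − 15.930 = 90.268 N and a = 90.268 / 17 = 5.3099 m/s².
Starting from rest over a distance of 10.7 m, v² = 2aL = 2 × 5.3099 × 10.7 = 113.6319, so v = 10.6598 m/s.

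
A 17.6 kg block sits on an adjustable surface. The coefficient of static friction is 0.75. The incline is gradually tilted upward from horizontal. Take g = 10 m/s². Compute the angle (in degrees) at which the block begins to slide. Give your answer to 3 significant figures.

36.9°

At the threshold of sliding, static friction is at its maximum μ_s N and exactly balances the weight component along the incline: mg sin θ = μ_s mg cos θ.
Hence tan θ = μ_s = 0.75, so θ = arctan(0.75) = 36.8699°.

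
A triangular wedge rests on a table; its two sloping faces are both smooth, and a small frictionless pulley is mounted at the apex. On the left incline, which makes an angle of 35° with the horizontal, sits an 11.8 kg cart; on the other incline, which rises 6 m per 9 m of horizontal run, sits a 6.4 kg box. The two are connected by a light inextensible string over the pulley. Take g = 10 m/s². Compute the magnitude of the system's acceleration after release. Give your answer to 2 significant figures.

Resolve each weight along its own incline: the 11.8 kg mass has component 11.8 × 10 × sin 35° = 67.682 N down its slope, and the 6.4 kg mass has 6.4 × 10 × sin 33.69° = 35.501 N down its slope.
The 11.8 kg side's 67.682 N exceeds the other side's 35.501 N, so that mass slides down and the 6.4 kg mass slides up. Taking that direction as positive, Newton's second law for the whole system gives 67.682 − 35.501 = (11.8 + 6.4) a, so a = 32.181 / 18.2 = 1.7682 m/s².

1.8 m/s²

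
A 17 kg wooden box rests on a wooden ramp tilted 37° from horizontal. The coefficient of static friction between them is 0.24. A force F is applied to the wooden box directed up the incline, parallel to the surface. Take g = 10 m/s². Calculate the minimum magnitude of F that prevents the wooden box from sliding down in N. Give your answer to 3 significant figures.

The normal force is N = mg cos 37° = 135.768 N. With F at its minimum the wooden box is on the verge of sliding down, so static friction is at its maximum μ_s N = 0.24 × 135.768 = 32.584 N and acts up the slope.
Equilibrium along the incline: F + μ_s N = mg sin 37°, so F = 102.309 − 32.584 = 69.725 N.

69.7 N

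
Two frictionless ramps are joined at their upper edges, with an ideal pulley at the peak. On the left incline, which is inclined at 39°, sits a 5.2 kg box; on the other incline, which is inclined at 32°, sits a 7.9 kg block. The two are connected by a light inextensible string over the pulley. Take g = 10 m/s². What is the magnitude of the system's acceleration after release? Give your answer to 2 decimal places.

Resolve each weight along its own incline: the 5.2 kg mass has component 5.2 × 10 × sin 39° = 32.725 N down its slope, and the 7.9 kg mass has 7.9 × 10 × sin 32° = 41.864 N down its slope.
The 7.9 kg side's 41.864 N exceeds the other side's 32.725 N, so that mass slides down and the 5.2 kg mass slides up. Taking that direction as positive, Newton's second law for the whole system gives 41.864 − 32.725 = (5.2 + 7.9) a, so a = 9.139 / 13.1 = 0.6976 m/s².

0.70 m/s²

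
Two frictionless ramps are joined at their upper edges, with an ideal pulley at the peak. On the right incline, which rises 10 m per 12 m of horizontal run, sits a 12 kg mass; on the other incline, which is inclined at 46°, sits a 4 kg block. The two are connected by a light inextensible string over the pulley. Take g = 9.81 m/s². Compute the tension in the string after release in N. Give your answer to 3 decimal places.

40.011 N

Resolve each weight along its own incline: the 12 kg mass has component 12 × 9.81 × sin 39.81° = 75.363 N down its slope, and the 4 kg mass has 4 × 9.81 × sin 46° = 28.227 N down its slope.
The 12 kg side's 75.363 N exceeds the other side's 28.227 N, so that mass slides down and the 4 kg mass slides up. Taking that direction as positive, Newton's second law for the whole system gives 75.363 − 28.227 = (12 + 4) a, so a = 47.136 / 16 = 2.9460 m/s².
For the 4 kg mass (up-slope positive): T − 28.227 = 4 × 2.9460, so T = 40.011 N.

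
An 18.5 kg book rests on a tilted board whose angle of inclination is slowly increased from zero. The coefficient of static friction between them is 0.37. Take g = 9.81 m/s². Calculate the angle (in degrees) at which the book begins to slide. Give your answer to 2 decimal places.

At the threshold of sliding, static friction is at its maximum μ_s N and exactly balances the weight component along the incline: mg sin θ = μ_s mg cos θ.
Hence tan θ = μ_s = 0.37, so θ = arctan(0.37) = 20.3045°.

20.30°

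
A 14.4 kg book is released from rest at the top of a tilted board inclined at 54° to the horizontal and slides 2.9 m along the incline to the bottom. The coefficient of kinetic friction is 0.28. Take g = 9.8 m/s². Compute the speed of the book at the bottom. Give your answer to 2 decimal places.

6.05 m/s

The weight component along the incline is mg sin 54° = 114.168 N and the normal force is N = mg cos 54° = 82.948 N.
Friction up the slope is f = μN = 0.28 × 82.948 = 23.225 N, so the net downslope force is 114.168 − 23.225 = 90.943 N and a = 90.943 / 14.4 = 6.3155 m/s².
Starting from rest over a distance of 2.9 m, v² = 2aL = 2 × 6.3155 × 2.9 = 36.6299, so v = 6.0523 m/s.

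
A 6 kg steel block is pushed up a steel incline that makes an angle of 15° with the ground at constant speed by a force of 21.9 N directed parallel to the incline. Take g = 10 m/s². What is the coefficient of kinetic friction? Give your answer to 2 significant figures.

At constant speed ΣF = 0 along the incline. The applied 21.9 N acts up the slope; the weight component mg sin 15° = 15.529 N and kinetic friction μN both act down the slope.
So 21.9 = 15.529 + μ × 57.956, giving μ = (21.9 − 15.529) / 57.956 = 0.1099.

0.11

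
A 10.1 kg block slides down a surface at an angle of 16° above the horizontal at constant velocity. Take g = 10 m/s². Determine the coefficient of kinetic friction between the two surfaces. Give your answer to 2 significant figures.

At constant velocity the net force along the incline is zero: mg sin 16° = μ mg cos 16°.
So μ = tan 16° = 0.2756 / 0.9613 = 0.2867.

0.29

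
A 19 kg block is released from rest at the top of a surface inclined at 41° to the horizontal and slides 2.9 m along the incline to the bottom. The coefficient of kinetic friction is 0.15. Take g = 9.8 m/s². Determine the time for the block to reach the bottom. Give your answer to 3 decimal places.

1.044 s

The weight component along the incline is mg sin 41° = 122.158 N and the normal force is N = mg cos 41° = 140.527 N.
Friction up the slope is f = μN = 0.15 × 140.527 = 21.079 N, so the net downslope force is 122.158 − 21.079 = 101.079 N and a = 101.079 / 19 = 5.3199 m/s².
Starting from rest, L = ½at², so t = √(2L/a) = √(2 × 2.9 / 5.3199) = 1.0441 s.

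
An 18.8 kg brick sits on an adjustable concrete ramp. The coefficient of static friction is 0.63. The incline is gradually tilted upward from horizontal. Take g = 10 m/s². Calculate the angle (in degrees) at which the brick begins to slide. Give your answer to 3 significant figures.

32.2°

At the threshold of sliding, static friction is at its maximum μ_s N and exactly balances the weight component along the incline: mg sin θ = μ_s mg cos θ.
Hence tan θ = μ_s = 0.63, so θ = arctan(0.63) = 32.2109°.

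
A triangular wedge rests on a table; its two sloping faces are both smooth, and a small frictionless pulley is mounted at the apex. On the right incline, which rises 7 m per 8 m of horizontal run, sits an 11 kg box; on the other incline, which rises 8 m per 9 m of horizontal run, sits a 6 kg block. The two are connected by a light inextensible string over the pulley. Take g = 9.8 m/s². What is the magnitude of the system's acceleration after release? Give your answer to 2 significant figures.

Resolve each weight along its own incline: the 11 kg mass has component 11 × 9.8 × sin 41.19° = 70.987 N down its slope, and the 6 kg mass has 6 × 9.8 × sin 41.63° = 39.065 N down its slope.
The 11 kg side's 70.987 N exceeds the other side's 39.065 N, so that mass slides down and the 6 kg mass slides up. Taking that direction as positive, Newton's second law for the whole system gives 70.987 − 39.065 = (11 + 6) a, so a = 31.922 / 17 = 1.8778 m/s².

1.9 m/s²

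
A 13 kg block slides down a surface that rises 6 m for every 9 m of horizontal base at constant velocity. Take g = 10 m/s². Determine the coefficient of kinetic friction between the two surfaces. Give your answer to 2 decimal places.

At constant velocity the net force along the incline is zero: mg sin 33.69° = μ mg cos 33.69°.
So μ = tan 33.69° = 0.5547 / 0.8321 = 0.6666.

0.67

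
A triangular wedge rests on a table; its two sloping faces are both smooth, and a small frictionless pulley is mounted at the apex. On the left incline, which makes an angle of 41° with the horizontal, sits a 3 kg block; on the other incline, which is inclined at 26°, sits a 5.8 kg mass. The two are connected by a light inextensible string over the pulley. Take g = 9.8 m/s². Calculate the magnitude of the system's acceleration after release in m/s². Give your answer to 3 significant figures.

0.640 m/s²

Resolve each weight along its own incline: the 3 kg mass has component 3 × 9.8 × sin 41° = 19.288 N down its slope, and the 5.8 kg mass has 5.8 × 9.8 × sin 26° = 24.917 N down its slope.
The 5.8 kg side's 24.917 N exceeds the other side's 19.288 N, so that mass slides down and the 3 kg mass slides up. Taking that direction as positive, Newton's second law for the whole system gives 24.917 − 19.288 = (3 + 5.8) a, so a = 5.629 / 8.8 = 0.6397 m/s².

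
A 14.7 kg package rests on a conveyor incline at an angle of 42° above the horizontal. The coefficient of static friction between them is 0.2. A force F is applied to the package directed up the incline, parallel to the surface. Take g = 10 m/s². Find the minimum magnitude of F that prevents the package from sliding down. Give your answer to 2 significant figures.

The normal force is N = mg cos 42° = 109.242 N. With F at its minimum the package is on the verge of sliding down, so static friction is at its maximum μ_s N = 0.2 × 109.242 = 21.848 N and acts up the slope.
Equilibrium along the incline: F + μ_s N = mg sin 42°, so F = 98.362 − 21.848 = 76.514 N.

77 N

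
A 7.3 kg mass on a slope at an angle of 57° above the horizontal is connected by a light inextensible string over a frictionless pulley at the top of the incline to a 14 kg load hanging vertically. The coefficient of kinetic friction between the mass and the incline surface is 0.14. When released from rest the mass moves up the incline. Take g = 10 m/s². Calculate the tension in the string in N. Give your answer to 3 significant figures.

91.9 N

For the mass on the incline: the weight component along the slope is m₁g sin 57° = 7.3 × 10 × 0.8387 = 61.225 N and the normal force is N = m₁g cos 57° = 39.759 N.
Kinetic friction opposes the mass's motion up the incline: f = μN = 0.14 × 39.759 = 5.566 N acting down the slope.
Newton's second law for the mass (up-slope positive): T − 61.225 − 5.566 = 7.3 a. For the hanging load (downward positive): 14 × 10 − T = 14 a.
Adding the two equations eliminates T: 73.209 = 21.3 a, so a = 3.4370 m/s².
Then from the hanging load's equation, T = 14 × (10 − 3.4370) = 91.882 N.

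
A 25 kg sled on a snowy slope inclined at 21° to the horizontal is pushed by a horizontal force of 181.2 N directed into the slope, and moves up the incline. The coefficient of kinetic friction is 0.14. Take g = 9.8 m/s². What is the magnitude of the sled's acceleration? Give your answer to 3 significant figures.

The horizontal push has components F cos 21° = 181.2 × 0.9336 = 169.168 N up the incline and F sin 21° = 181.2 × 0.3584 = 64.942 N pressing into the surface.
The normal force is therefore N = mg cos 21° + F sin 21° = 228.732 + 64.942 = 293.674 N, and kinetic friction down the slope is μN = 0.14 × 293.674 = 41.114 N.
Along the incline: F cos 21° − mg sin 21° − μN = ma, so 169.168 − 87.808 − 41.114 = 25 a, giving a = 1.6098 m/s².

1.61 m/s²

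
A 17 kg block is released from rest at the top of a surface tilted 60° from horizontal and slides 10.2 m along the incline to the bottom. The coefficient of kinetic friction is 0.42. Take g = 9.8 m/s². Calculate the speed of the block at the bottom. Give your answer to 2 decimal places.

11.45 m/s

The weight component along the incline is mg sin 60° = 144.280 N and the normal force is N = mg cos 60° = 83.300 N.
Friction up the slope is f = μN = 0.42 × 83.300 = 34.986 N, so the net downslope force is 144.280 − 34.986 = 109.294 N and a = 109.294 / 17 = 6.4291 m/s².
Starting from rest over a distance of 10.2 m, v² = 2aL = 2 × 6.4291 × 10.2 = 131.1536, so v = 11.4522 m/s.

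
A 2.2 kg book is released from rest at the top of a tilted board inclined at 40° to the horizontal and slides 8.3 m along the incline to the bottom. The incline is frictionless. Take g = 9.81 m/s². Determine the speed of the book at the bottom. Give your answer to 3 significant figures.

The weight component along the incline is mg sin 40° = 13.873 N and the normal force is N = mg cos 40° = 16.533 N.
With no friction, a = g sin 40° = 6.3057 m/s².
Starting from rest over a distance of 8.3 m, v² = 2aL = 2 × 6.3057 × 8.3 = 104.6746, so v = 10.2311 m/s.

10.2 m/s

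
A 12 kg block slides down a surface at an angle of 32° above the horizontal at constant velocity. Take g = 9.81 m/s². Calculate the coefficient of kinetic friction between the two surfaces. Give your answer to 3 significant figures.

0.625

At constant velocity the net force along the incline is zero: mg sin 32° = μ mg cos 32°.
So μ = tan 32° = 0.5299 / 0.8480 = 0.6249.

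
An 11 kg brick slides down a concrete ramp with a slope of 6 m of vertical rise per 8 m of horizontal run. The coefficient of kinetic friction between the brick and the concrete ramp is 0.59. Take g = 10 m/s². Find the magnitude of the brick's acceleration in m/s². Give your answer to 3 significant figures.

1.28 m/s²

Resolving the weight along the incline: the component pulling the brick down the slope is mg sin 36.87° = 11 × 10 × 0.6000 = 66.000 N, and the normal force is N = mg cos 36.87° = 11 × 10 × 0.8000 = 88.000 N.
Kinetic friction acts up the slope with magnitude f = μN = 0.59 × 88.000 = 51.920 N.
Net force along the incline is 66.000 − 51.920 = 14.080 N, so a = 14.080 / 11 = 1.2800 m/s².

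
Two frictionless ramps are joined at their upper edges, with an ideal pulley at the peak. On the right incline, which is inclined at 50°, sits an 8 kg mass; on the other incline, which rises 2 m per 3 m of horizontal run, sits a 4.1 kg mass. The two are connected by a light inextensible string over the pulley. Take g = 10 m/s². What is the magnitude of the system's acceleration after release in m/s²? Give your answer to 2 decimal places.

Resolve each weight along its own incline: the 8 kg mass has component 8 × 10 × sin 50° = 61.284 N down its slope, and the 4.1 kg mass has 4.1 × 10 × sin 33.69° = 22.743 N down its slope.
The 8 kg side's 61.284 N exceeds the other side's 22.743 N, so that mass slides down and the 4.1 kg mass slides up. Taking that direction as positive, Newton's second law for the whole system gives 61.284 − 22.743 = (8 + 4.1) a, so a = 38.541 / 12.1 = 3.1852 m/s².

3.19 m/s²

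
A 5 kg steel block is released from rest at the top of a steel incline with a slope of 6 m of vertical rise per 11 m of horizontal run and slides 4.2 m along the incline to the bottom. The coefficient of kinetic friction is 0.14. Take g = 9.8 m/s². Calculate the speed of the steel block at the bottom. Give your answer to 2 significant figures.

5.4 m/s

The weight component along the incline is mg sin 28.61° = 23.464 N and the normal force is N = mg cos 28.61° = 43.017 N.
Friction up the slope is f = μN = 0.14 × 43.017 = 6.022 N, so the net downslope force is 23.464 − 6.022 = 17.442 N and a = 17.442 / 5 = 3.4884 m/s².
Starting from rest over a distance of 4.2 m, v² = 2aL = 2 × 3.4884 × 4.2 = 29.3026, so v = 5.4132 m/s.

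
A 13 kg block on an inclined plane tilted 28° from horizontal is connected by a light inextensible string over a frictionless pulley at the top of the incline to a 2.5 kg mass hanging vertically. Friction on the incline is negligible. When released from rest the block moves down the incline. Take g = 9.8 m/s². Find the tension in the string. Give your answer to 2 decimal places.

30.20 N

For the block on the incline: the weight component along the slope is m₁g sin 28° = 13 × 9.8 × 0.4695 = 59.814 N and the normal force is N = m₁g cos 28° = 112.488 N.
Newton's second law for the block (down-slope positive): 59.814 − T = 13 a. For the hanging mass (upward positive): T − 2.5 × 9.8 = 2.5 a.
Adding the two equations eliminates T: 35.314 = 15.5 a, so a = 2.2783 m/s².
Then from the hanging mass's equation, T = 2.5 × (9.8 + 2.2783) = 30.196 N.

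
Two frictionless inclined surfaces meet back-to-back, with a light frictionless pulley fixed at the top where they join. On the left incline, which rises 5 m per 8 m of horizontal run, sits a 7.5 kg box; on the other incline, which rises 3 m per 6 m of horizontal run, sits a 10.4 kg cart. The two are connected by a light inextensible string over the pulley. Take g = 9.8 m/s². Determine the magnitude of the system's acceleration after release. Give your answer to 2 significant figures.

Resolve each weight along its own incline: the 7.5 kg mass has component 7.5 × 9.8 × sin 32.01° = 38.955 N down its slope, and the 10.4 kg mass has 10.4 × 9.8 × sin 26.57° = 45.580 N down its slope.
The 10.4 kg side's 45.580 N exceeds the other side's 38.955 N, so that mass slides down and the 7.5 kg mass slides up. Taking that direction as positive, Newton's second law for the whole system gives 45.580 − 38.955 = (7.5 + 10.4) a, so a = 6.625 / 17.9 = 0.3701 m/s².

0.37 m/s²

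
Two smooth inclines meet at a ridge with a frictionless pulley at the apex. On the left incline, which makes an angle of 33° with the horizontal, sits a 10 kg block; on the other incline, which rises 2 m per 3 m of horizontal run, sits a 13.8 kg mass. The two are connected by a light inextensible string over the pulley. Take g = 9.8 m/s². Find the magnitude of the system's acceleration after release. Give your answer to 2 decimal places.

Resolve each weight along its own incline: the 10 kg mass has component 10 × 9.8 × sin 33° = 53.375 N down its slope, and the 13.8 kg mass has 13.8 × 9.8 × sin 33.69° = 75.018 N down its slope.
The 13.8 kg side's 75.018 N exceeds the other side's 53.375 N, so that mass slides down and the 10 kg mass slides up. Taking that direction as positive, Newton's second law for the whole system gives 75.018 − 53.375 = (10 + 13.8) a, so a = 21.643 / 23.8 = 0.9094 m/s².

0.91 m/s²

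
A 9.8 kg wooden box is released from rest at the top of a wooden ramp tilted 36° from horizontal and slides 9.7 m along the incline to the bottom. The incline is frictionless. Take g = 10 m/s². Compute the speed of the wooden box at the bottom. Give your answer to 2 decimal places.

10.68 m/s

The weight component along the incline is mg sin 36° = 57.603 N and the normal force is N = mg cos 36° = 79.284 N.
With no friction, a = g sin 36° = 5.8779 m/s².
Starting from rest over a distance of 9.7 m, v² = 2aL = 2 × 5.8779 × 9.7 = 114.0313, so v = 10.6785 m/s.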